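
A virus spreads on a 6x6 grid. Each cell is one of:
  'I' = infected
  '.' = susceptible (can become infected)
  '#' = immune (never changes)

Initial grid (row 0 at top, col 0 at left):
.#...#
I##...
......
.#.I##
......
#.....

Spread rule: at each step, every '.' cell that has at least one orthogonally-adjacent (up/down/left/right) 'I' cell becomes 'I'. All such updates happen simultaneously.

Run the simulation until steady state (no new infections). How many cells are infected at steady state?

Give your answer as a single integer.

Step 0 (initial): 2 infected
Step 1: +5 new -> 7 infected
Step 2: +8 new -> 15 infected
Step 3: +8 new -> 23 infected
Step 4: +5 new -> 28 infected
Step 5: +0 new -> 28 infected

Answer: 28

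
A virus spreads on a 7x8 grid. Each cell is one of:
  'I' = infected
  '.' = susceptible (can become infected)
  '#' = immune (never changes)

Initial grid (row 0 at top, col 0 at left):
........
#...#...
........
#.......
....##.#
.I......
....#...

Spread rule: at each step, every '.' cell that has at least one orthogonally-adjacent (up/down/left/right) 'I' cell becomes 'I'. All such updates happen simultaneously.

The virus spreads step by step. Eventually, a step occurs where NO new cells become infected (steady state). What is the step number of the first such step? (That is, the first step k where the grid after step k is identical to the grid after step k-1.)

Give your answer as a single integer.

Step 0 (initial): 1 infected
Step 1: +4 new -> 5 infected
Step 2: +6 new -> 11 infected
Step 3: +5 new -> 16 infected
Step 4: +5 new -> 21 infected
Step 5: +6 new -> 27 infected
Step 6: +8 new -> 35 infected
Step 7: +4 new -> 39 infected
Step 8: +4 new -> 43 infected
Step 9: +3 new -> 46 infected
Step 10: +2 new -> 48 infected
Step 11: +1 new -> 49 infected
Step 12: +0 new -> 49 infected

Answer: 12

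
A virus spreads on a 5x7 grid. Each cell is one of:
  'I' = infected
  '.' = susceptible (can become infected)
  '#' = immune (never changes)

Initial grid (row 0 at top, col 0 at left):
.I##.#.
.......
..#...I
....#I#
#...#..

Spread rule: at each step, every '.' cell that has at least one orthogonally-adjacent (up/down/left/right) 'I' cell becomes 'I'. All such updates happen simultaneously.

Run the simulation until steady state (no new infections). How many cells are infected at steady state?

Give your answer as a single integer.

Step 0 (initial): 3 infected
Step 1: +5 new -> 8 infected
Step 2: +7 new -> 15 infected
Step 3: +5 new -> 20 infected
Step 4: +5 new -> 25 infected
Step 5: +2 new -> 27 infected
Step 6: +0 new -> 27 infected

Answer: 27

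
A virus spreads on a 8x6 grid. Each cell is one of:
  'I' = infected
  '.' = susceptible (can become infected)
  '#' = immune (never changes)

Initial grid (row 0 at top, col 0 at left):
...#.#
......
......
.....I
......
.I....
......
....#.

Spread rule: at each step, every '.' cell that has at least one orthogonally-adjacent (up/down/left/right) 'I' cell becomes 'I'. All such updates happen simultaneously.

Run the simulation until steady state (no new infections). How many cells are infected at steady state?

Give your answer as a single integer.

Answer: 45

Derivation:
Step 0 (initial): 2 infected
Step 1: +7 new -> 9 infected
Step 2: +12 new -> 21 infected
Step 3: +11 new -> 32 infected
Step 4: +8 new -> 40 infected
Step 5: +3 new -> 43 infected
Step 6: +2 new -> 45 infected
Step 7: +0 new -> 45 infected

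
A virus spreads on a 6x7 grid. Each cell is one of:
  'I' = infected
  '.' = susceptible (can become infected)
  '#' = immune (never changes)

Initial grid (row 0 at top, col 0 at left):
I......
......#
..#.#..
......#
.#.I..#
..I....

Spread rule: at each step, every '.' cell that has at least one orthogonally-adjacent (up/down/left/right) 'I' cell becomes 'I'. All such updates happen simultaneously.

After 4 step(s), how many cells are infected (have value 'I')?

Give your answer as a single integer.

Answer: 32

Derivation:
Step 0 (initial): 3 infected
Step 1: +7 new -> 10 infected
Step 2: +9 new -> 19 infected
Step 3: +9 new -> 28 infected
Step 4: +4 new -> 32 infected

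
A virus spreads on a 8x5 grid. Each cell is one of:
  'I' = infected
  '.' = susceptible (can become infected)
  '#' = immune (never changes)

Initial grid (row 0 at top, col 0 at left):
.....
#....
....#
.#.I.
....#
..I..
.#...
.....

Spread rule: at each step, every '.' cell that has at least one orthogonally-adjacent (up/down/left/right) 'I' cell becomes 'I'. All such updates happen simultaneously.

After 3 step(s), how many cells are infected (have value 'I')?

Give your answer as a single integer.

Answer: 26

Derivation:
Step 0 (initial): 2 infected
Step 1: +8 new -> 10 infected
Step 2: +7 new -> 17 infected
Step 3: +9 new -> 26 infected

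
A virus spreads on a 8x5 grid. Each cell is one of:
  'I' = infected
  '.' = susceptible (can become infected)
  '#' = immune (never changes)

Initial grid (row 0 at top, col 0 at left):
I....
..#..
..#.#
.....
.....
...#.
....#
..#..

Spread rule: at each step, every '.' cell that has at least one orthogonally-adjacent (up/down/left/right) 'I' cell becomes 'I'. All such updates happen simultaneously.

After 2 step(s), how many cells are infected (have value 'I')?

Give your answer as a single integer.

Answer: 6

Derivation:
Step 0 (initial): 1 infected
Step 1: +2 new -> 3 infected
Step 2: +3 new -> 6 infected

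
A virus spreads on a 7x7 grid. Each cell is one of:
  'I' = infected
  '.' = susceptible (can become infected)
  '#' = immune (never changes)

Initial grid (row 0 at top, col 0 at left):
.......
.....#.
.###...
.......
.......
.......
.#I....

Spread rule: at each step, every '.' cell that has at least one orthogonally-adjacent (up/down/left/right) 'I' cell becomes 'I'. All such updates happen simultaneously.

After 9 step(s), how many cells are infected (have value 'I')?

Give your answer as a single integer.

Step 0 (initial): 1 infected
Step 1: +2 new -> 3 infected
Step 2: +4 new -> 7 infected
Step 3: +6 new -> 13 infected
Step 4: +7 new -> 20 infected
Step 5: +4 new -> 24 infected
Step 6: +4 new -> 28 infected
Step 7: +4 new -> 32 infected
Step 8: +5 new -> 37 infected
Step 9: +5 new -> 42 infected

Answer: 42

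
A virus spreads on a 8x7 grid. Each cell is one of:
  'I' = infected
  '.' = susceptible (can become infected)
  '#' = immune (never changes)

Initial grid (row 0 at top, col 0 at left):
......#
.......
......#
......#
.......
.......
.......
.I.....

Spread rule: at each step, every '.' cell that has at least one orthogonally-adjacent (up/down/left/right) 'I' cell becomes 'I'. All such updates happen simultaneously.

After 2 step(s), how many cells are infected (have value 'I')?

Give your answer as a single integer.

Answer: 8

Derivation:
Step 0 (initial): 1 infected
Step 1: +3 new -> 4 infected
Step 2: +4 new -> 8 infected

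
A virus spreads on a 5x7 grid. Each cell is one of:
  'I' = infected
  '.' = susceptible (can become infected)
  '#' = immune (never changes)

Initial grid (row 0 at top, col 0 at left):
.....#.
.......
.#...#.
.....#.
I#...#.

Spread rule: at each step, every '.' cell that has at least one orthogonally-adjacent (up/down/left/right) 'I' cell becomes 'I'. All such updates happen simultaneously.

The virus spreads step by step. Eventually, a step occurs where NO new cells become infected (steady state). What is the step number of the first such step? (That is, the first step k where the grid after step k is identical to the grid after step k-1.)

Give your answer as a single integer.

Answer: 13

Derivation:
Step 0 (initial): 1 infected
Step 1: +1 new -> 2 infected
Step 2: +2 new -> 4 infected
Step 3: +2 new -> 6 infected
Step 4: +5 new -> 11 infected
Step 5: +5 new -> 16 infected
Step 6: +4 new -> 20 infected
Step 7: +2 new -> 22 infected
Step 8: +2 new -> 24 infected
Step 9: +1 new -> 25 infected
Step 10: +2 new -> 27 infected
Step 11: +1 new -> 28 infected
Step 12: +1 new -> 29 infected
Step 13: +0 new -> 29 infected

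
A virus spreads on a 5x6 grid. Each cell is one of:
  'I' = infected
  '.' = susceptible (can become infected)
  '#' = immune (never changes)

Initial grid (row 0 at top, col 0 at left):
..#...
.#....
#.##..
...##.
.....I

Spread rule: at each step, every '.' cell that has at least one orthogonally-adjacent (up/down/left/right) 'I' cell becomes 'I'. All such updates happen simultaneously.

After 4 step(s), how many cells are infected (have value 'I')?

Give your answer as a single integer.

Step 0 (initial): 1 infected
Step 1: +2 new -> 3 infected
Step 2: +2 new -> 5 infected
Step 3: +3 new -> 8 infected
Step 4: +4 new -> 12 infected

Answer: 12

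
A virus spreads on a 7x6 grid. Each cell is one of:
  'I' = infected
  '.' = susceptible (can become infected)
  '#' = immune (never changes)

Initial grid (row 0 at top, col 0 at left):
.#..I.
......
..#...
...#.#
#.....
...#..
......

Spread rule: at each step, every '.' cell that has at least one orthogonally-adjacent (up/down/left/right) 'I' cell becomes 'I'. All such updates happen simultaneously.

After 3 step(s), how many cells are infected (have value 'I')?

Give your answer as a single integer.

Answer: 12

Derivation:
Step 0 (initial): 1 infected
Step 1: +3 new -> 4 infected
Step 2: +4 new -> 8 infected
Step 3: +4 new -> 12 infected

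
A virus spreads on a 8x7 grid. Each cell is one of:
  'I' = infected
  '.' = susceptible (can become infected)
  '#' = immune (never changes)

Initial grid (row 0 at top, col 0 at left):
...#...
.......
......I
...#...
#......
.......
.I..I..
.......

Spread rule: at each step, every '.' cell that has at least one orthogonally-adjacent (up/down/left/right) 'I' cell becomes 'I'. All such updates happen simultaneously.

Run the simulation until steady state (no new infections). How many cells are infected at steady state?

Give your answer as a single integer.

Step 0 (initial): 3 infected
Step 1: +11 new -> 14 infected
Step 2: +16 new -> 30 infected
Step 3: +10 new -> 40 infected
Step 4: +6 new -> 46 infected
Step 5: +3 new -> 49 infected
Step 6: +3 new -> 52 infected
Step 7: +1 new -> 53 infected
Step 8: +0 new -> 53 infected

Answer: 53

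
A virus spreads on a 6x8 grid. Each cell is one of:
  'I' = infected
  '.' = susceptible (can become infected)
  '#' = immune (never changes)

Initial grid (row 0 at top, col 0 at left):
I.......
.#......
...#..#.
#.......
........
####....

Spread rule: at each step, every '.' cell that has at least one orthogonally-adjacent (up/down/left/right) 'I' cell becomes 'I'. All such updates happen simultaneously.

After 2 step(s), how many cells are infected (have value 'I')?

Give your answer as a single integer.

Answer: 5

Derivation:
Step 0 (initial): 1 infected
Step 1: +2 new -> 3 infected
Step 2: +2 new -> 5 infected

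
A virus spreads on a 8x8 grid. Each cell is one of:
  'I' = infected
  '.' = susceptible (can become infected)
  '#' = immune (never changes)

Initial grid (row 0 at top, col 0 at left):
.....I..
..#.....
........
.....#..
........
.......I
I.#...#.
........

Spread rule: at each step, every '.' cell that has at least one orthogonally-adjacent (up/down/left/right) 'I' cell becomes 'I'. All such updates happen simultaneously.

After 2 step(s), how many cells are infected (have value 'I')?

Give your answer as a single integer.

Answer: 24

Derivation:
Step 0 (initial): 3 infected
Step 1: +9 new -> 12 infected
Step 2: +12 new -> 24 infected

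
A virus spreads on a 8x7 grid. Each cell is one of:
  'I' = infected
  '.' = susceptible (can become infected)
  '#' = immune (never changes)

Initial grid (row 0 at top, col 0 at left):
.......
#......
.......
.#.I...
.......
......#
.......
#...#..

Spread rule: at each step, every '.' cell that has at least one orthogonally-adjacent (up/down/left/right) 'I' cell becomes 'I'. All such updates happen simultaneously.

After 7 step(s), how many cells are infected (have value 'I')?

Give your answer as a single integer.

Step 0 (initial): 1 infected
Step 1: +4 new -> 5 infected
Step 2: +7 new -> 12 infected
Step 3: +11 new -> 23 infected
Step 4: +13 new -> 36 infected
Step 5: +8 new -> 44 infected
Step 6: +6 new -> 50 infected
Step 7: +1 new -> 51 infected

Answer: 51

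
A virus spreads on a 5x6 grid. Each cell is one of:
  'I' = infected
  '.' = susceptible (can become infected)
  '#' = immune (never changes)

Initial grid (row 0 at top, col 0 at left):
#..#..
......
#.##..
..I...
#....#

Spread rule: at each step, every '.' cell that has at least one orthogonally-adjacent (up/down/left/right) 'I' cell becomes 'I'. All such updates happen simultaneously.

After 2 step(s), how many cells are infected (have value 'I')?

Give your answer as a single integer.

Step 0 (initial): 1 infected
Step 1: +3 new -> 4 infected
Step 2: +5 new -> 9 infected

Answer: 9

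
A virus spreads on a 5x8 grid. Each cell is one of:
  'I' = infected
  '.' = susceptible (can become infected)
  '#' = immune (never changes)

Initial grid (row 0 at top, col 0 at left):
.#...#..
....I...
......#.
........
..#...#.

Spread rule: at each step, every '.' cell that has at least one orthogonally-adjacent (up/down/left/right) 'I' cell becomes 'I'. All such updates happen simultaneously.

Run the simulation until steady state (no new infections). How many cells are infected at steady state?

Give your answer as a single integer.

Answer: 35

Derivation:
Step 0 (initial): 1 infected
Step 1: +4 new -> 5 infected
Step 2: +6 new -> 11 infected
Step 3: +8 new -> 19 infected
Step 4: +8 new -> 27 infected
Step 5: +4 new -> 31 infected
Step 6: +3 new -> 34 infected
Step 7: +1 new -> 35 infected
Step 8: +0 new -> 35 infected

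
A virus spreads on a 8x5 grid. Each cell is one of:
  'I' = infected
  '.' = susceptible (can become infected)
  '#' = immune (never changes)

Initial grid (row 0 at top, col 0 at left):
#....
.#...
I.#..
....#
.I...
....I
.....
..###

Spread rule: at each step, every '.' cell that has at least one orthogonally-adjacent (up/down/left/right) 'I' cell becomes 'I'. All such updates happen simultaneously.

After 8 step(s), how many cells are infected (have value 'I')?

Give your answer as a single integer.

Answer: 33

Derivation:
Step 0 (initial): 3 infected
Step 1: +10 new -> 13 infected
Step 2: +6 new -> 19 infected
Step 3: +4 new -> 23 infected
Step 4: +2 new -> 25 infected
Step 5: +2 new -> 27 infected
Step 6: +3 new -> 30 infected
Step 7: +2 new -> 32 infected
Step 8: +1 new -> 33 infected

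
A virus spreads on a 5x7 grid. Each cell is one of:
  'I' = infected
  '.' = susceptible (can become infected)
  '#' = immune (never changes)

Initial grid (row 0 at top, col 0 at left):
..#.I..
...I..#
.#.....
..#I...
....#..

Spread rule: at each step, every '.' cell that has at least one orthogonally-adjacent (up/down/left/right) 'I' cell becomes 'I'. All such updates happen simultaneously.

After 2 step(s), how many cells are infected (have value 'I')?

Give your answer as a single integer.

Step 0 (initial): 3 infected
Step 1: +7 new -> 10 infected
Step 2: +7 new -> 17 infected

Answer: 17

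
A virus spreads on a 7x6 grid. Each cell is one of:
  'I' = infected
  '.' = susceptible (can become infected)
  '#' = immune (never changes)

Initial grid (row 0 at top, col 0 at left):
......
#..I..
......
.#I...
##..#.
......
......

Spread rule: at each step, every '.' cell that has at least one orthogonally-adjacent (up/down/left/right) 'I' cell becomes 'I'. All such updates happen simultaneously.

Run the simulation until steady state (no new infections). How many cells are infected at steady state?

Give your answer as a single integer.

Step 0 (initial): 2 infected
Step 1: +7 new -> 9 infected
Step 2: +9 new -> 18 infected
Step 3: +8 new -> 26 infected
Step 4: +7 new -> 33 infected
Step 5: +3 new -> 36 infected
Step 6: +1 new -> 37 infected
Step 7: +0 new -> 37 infected

Answer: 37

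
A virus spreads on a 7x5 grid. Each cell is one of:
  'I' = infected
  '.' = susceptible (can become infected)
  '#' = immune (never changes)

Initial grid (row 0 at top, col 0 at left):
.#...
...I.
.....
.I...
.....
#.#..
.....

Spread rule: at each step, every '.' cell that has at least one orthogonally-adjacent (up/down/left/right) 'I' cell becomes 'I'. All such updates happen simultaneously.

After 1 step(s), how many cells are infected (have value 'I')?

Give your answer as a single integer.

Step 0 (initial): 2 infected
Step 1: +8 new -> 10 infected

Answer: 10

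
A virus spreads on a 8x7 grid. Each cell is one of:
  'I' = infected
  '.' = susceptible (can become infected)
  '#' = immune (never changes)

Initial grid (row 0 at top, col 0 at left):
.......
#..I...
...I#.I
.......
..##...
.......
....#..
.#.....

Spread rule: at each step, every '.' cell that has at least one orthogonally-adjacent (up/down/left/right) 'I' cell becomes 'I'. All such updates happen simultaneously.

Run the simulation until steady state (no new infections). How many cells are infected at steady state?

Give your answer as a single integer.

Step 0 (initial): 3 infected
Step 1: +8 new -> 11 infected
Step 2: +10 new -> 21 infected
Step 3: +7 new -> 28 infected
Step 4: +6 new -> 34 infected
Step 5: +5 new -> 39 infected
Step 6: +5 new -> 44 infected
Step 7: +4 new -> 48 infected
Step 8: +2 new -> 50 infected
Step 9: +0 new -> 50 infected

Answer: 50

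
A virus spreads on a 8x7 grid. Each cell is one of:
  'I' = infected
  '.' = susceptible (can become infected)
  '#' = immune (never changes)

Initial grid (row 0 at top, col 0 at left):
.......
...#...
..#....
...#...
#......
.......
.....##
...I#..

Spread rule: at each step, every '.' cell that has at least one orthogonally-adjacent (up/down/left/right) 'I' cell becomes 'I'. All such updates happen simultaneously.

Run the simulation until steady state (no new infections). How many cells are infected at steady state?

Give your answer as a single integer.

Answer: 47

Derivation:
Step 0 (initial): 1 infected
Step 1: +2 new -> 3 infected
Step 2: +4 new -> 7 infected
Step 3: +5 new -> 12 infected
Step 4: +5 new -> 17 infected
Step 5: +6 new -> 23 infected
Step 6: +4 new -> 27 infected
Step 7: +6 new -> 33 infected
Step 8: +5 new -> 38 infected
Step 9: +6 new -> 44 infected
Step 10: +3 new -> 47 infected
Step 11: +0 new -> 47 infected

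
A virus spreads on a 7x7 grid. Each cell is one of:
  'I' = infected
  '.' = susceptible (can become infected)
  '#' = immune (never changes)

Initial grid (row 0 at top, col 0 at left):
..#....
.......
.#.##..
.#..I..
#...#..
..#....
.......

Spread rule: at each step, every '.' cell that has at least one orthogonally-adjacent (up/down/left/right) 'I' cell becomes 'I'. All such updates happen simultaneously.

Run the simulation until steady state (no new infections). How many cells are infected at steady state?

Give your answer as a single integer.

Step 0 (initial): 1 infected
Step 1: +2 new -> 3 infected
Step 2: +5 new -> 8 infected
Step 3: +7 new -> 15 infected
Step 4: +9 new -> 24 infected
Step 5: +8 new -> 32 infected
Step 6: +5 new -> 37 infected
Step 7: +3 new -> 40 infected
Step 8: +1 new -> 41 infected
Step 9: +0 new -> 41 infected

Answer: 41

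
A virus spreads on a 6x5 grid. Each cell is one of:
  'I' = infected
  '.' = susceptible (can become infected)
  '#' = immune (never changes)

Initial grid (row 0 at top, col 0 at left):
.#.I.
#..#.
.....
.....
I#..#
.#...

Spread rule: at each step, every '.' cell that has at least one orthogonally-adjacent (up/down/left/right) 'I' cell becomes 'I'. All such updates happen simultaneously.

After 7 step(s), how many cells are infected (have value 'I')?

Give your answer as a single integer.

Answer: 23

Derivation:
Step 0 (initial): 2 infected
Step 1: +4 new -> 6 infected
Step 2: +4 new -> 10 infected
Step 3: +5 new -> 15 infected
Step 4: +4 new -> 19 infected
Step 5: +2 new -> 21 infected
Step 6: +1 new -> 22 infected
Step 7: +1 new -> 23 infected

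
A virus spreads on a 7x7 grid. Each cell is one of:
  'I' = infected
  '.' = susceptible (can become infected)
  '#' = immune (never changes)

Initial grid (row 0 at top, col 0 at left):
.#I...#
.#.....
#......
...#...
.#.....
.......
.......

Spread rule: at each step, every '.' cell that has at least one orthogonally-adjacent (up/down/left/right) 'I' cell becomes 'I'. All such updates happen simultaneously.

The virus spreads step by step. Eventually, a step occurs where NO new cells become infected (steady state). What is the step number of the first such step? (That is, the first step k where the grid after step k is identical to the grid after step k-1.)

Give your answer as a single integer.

Step 0 (initial): 1 infected
Step 1: +2 new -> 3 infected
Step 2: +3 new -> 6 infected
Step 3: +5 new -> 11 infected
Step 4: +4 new -> 15 infected
Step 5: +6 new -> 21 infected
Step 6: +7 new -> 28 infected
Step 7: +6 new -> 34 infected
Step 8: +4 new -> 38 infected
Step 9: +2 new -> 40 infected
Step 10: +1 new -> 41 infected
Step 11: +0 new -> 41 infected

Answer: 11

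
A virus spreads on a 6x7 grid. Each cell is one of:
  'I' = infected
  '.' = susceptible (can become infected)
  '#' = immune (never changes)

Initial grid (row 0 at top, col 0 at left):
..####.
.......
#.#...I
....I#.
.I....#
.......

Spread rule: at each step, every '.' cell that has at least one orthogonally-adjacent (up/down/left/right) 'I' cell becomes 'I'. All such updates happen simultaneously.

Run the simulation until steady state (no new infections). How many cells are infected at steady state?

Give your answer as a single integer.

Answer: 34

Derivation:
Step 0 (initial): 3 infected
Step 1: +10 new -> 13 infected
Step 2: +12 new -> 25 infected
Step 3: +4 new -> 29 infected
Step 4: +4 new -> 33 infected
Step 5: +1 new -> 34 infected
Step 6: +0 new -> 34 infected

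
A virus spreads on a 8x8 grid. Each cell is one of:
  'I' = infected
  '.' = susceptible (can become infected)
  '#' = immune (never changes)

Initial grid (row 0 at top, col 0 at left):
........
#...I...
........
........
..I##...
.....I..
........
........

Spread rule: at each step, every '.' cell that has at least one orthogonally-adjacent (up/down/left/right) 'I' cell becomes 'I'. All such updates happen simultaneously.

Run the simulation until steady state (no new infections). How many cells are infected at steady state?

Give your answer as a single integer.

Answer: 61

Derivation:
Step 0 (initial): 3 infected
Step 1: +11 new -> 14 infected
Step 2: +20 new -> 34 infected
Step 3: +16 new -> 50 infected
Step 4: +9 new -> 59 infected
Step 5: +2 new -> 61 infected
Step 6: +0 new -> 61 infected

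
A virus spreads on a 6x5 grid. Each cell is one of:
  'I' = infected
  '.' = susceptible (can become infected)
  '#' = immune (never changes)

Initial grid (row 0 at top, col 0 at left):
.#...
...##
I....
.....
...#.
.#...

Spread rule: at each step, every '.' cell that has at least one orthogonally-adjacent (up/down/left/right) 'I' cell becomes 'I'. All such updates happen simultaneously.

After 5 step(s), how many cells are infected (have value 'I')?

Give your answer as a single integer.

Step 0 (initial): 1 infected
Step 1: +3 new -> 4 infected
Step 2: +5 new -> 9 infected
Step 3: +5 new -> 14 infected
Step 4: +4 new -> 18 infected
Step 5: +3 new -> 21 infected

Answer: 21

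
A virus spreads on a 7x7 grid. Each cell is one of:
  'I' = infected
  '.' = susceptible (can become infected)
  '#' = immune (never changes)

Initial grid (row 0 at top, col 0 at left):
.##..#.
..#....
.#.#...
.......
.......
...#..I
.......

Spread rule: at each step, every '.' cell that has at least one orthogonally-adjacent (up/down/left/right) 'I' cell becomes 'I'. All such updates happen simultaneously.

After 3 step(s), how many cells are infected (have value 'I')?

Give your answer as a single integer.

Answer: 12

Derivation:
Step 0 (initial): 1 infected
Step 1: +3 new -> 4 infected
Step 2: +4 new -> 8 infected
Step 3: +4 new -> 12 infected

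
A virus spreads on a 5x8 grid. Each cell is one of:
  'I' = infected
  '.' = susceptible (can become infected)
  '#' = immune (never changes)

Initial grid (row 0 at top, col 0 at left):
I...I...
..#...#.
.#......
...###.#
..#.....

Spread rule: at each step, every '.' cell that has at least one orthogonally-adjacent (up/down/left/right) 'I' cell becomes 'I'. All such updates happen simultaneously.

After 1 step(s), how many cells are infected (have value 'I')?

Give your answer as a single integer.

Answer: 7

Derivation:
Step 0 (initial): 2 infected
Step 1: +5 new -> 7 infected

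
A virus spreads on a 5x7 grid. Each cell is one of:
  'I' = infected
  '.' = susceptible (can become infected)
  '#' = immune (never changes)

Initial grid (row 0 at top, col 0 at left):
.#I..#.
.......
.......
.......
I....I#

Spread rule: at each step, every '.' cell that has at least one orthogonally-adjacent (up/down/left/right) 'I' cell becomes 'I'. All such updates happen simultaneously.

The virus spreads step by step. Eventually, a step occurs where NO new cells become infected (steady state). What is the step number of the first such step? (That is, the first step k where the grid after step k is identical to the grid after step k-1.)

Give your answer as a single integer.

Answer: 6

Derivation:
Step 0 (initial): 3 infected
Step 1: +6 new -> 9 infected
Step 2: +11 new -> 20 infected
Step 3: +9 new -> 29 infected
Step 4: +2 new -> 31 infected
Step 5: +1 new -> 32 infected
Step 6: +0 new -> 32 infected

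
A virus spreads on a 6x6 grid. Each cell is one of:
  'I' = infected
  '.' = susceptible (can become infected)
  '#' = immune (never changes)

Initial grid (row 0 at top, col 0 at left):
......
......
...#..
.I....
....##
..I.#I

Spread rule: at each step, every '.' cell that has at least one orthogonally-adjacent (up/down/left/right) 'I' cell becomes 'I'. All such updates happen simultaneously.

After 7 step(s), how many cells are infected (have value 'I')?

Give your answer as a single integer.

Answer: 32

Derivation:
Step 0 (initial): 3 infected
Step 1: +7 new -> 10 infected
Step 2: +7 new -> 17 infected
Step 3: +4 new -> 21 infected
Step 4: +5 new -> 26 infected
Step 5: +3 new -> 29 infected
Step 6: +2 new -> 31 infected
Step 7: +1 new -> 32 infected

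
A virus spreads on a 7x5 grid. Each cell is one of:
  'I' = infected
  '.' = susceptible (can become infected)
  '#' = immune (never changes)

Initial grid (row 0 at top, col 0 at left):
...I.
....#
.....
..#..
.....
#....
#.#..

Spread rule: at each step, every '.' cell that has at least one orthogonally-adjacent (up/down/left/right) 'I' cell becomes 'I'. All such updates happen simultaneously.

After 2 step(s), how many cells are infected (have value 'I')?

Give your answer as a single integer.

Step 0 (initial): 1 infected
Step 1: +3 new -> 4 infected
Step 2: +3 new -> 7 infected

Answer: 7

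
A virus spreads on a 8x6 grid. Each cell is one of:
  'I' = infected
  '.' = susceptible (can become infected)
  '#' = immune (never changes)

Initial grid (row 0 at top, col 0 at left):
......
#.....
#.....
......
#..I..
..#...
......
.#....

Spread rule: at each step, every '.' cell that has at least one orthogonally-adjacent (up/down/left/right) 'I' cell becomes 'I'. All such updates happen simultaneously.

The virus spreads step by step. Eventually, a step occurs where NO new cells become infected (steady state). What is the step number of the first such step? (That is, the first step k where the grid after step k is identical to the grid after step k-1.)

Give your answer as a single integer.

Step 0 (initial): 1 infected
Step 1: +4 new -> 5 infected
Step 2: +7 new -> 12 infected
Step 3: +10 new -> 22 infected
Step 4: +11 new -> 33 infected
Step 5: +6 new -> 39 infected
Step 6: +3 new -> 42 infected
Step 7: +1 new -> 43 infected
Step 8: +0 new -> 43 infected

Answer: 8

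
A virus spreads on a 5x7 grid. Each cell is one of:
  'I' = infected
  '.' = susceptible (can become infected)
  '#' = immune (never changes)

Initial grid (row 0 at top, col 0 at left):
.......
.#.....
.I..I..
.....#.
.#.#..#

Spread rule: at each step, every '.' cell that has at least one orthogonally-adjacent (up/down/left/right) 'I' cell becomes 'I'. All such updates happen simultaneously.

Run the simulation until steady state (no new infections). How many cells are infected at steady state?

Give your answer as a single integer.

Answer: 30

Derivation:
Step 0 (initial): 2 infected
Step 1: +7 new -> 9 infected
Step 2: +10 new -> 19 infected
Step 3: +9 new -> 28 infected
Step 4: +2 new -> 30 infected
Step 5: +0 new -> 30 infected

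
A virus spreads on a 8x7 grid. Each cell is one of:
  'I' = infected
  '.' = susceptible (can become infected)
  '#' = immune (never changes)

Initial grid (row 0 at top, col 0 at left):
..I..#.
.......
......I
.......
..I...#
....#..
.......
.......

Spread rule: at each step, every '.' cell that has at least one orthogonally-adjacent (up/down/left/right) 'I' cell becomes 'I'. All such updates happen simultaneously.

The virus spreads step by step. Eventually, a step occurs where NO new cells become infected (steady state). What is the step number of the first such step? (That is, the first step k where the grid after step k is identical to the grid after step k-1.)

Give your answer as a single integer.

Step 0 (initial): 3 infected
Step 1: +10 new -> 13 infected
Step 2: +16 new -> 29 infected
Step 3: +11 new -> 40 infected
Step 4: +6 new -> 46 infected
Step 5: +4 new -> 50 infected
Step 6: +2 new -> 52 infected
Step 7: +1 new -> 53 infected
Step 8: +0 new -> 53 infected

Answer: 8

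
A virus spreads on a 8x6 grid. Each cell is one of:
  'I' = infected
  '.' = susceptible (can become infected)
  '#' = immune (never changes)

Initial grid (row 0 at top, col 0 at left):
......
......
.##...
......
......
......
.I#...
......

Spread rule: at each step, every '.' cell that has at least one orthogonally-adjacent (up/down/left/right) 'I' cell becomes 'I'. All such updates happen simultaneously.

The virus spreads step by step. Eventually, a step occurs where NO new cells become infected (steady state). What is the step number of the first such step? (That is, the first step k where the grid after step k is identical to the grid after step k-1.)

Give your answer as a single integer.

Answer: 11

Derivation:
Step 0 (initial): 1 infected
Step 1: +3 new -> 4 infected
Step 2: +5 new -> 9 infected
Step 3: +5 new -> 14 infected
Step 4: +6 new -> 20 infected
Step 5: +6 new -> 26 infected
Step 6: +5 new -> 31 infected
Step 7: +5 new -> 36 infected
Step 8: +5 new -> 41 infected
Step 9: +3 new -> 44 infected
Step 10: +1 new -> 45 infected
Step 11: +0 new -> 45 infected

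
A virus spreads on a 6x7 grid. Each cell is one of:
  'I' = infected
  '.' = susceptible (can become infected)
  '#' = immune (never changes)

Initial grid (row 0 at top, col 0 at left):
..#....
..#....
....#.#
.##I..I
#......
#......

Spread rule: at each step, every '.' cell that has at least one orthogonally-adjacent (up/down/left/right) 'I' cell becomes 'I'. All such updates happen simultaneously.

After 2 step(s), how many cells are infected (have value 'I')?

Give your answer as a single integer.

Step 0 (initial): 2 infected
Step 1: +5 new -> 7 infected
Step 2: +8 new -> 15 infected

Answer: 15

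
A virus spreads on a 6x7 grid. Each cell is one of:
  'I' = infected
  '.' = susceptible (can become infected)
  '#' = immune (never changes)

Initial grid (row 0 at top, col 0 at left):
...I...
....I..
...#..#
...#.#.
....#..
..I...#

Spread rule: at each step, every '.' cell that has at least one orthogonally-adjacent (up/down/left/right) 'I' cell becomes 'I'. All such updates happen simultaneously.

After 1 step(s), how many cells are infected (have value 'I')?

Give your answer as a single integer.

Step 0 (initial): 3 infected
Step 1: +8 new -> 11 infected

Answer: 11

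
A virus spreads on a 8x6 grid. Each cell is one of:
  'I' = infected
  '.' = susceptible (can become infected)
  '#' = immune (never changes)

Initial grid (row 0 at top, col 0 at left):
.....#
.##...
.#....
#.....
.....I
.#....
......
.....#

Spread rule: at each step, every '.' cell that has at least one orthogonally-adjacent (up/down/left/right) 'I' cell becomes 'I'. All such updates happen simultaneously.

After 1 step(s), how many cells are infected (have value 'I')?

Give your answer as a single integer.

Step 0 (initial): 1 infected
Step 1: +3 new -> 4 infected

Answer: 4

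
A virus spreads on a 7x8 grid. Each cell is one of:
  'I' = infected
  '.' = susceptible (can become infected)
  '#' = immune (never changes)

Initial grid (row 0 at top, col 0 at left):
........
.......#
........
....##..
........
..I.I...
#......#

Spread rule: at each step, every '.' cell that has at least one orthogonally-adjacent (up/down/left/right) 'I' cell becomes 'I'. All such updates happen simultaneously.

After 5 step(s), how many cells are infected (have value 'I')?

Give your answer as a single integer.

Step 0 (initial): 2 infected
Step 1: +7 new -> 9 infected
Step 2: +9 new -> 18 infected
Step 3: +7 new -> 25 infected
Step 4: +6 new -> 31 infected
Step 5: +7 new -> 38 infected

Answer: 38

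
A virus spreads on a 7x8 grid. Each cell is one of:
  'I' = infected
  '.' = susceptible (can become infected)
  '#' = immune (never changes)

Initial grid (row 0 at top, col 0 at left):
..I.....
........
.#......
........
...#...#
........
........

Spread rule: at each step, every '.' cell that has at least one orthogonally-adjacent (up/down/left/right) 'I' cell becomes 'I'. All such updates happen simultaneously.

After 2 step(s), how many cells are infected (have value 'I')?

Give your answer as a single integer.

Step 0 (initial): 1 infected
Step 1: +3 new -> 4 infected
Step 2: +5 new -> 9 infected

Answer: 9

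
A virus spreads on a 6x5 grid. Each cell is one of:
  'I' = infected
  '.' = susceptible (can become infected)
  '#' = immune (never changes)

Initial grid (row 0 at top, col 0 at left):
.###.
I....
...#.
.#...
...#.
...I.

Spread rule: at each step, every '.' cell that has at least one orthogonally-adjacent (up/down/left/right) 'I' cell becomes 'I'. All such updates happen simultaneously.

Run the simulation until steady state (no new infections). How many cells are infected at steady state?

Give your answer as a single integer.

Step 0 (initial): 2 infected
Step 1: +5 new -> 7 infected
Step 2: +6 new -> 13 infected
Step 3: +7 new -> 20 infected
Step 4: +3 new -> 23 infected
Step 5: +1 new -> 24 infected
Step 6: +0 new -> 24 infected

Answer: 24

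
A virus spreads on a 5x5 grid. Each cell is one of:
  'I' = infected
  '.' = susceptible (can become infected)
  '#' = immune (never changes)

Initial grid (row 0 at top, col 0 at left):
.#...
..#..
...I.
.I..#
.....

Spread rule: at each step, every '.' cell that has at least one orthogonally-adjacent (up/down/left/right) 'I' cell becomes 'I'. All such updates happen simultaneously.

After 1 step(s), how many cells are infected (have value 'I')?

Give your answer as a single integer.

Step 0 (initial): 2 infected
Step 1: +8 new -> 10 infected

Answer: 10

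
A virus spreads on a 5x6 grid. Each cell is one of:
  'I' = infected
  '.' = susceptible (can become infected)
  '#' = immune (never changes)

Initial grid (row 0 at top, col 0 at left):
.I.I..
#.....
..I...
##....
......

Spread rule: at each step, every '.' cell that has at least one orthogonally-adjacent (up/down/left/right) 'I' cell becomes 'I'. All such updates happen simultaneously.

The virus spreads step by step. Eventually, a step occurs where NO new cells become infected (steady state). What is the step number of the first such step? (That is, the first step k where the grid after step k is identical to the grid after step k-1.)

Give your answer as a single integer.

Step 0 (initial): 3 infected
Step 1: +9 new -> 12 infected
Step 2: +6 new -> 18 infected
Step 3: +5 new -> 23 infected
Step 4: +3 new -> 26 infected
Step 5: +1 new -> 27 infected
Step 6: +0 new -> 27 infected

Answer: 6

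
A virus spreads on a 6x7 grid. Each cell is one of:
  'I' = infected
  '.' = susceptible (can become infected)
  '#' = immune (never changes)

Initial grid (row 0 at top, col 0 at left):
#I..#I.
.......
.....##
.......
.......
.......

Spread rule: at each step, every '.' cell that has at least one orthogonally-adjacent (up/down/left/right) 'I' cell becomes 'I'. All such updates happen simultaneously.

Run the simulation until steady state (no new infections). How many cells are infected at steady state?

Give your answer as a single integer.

Answer: 38

Derivation:
Step 0 (initial): 2 infected
Step 1: +4 new -> 6 infected
Step 2: +6 new -> 12 infected
Step 3: +5 new -> 17 infected
Step 4: +5 new -> 22 infected
Step 5: +6 new -> 28 infected
Step 6: +6 new -> 34 infected
Step 7: +3 new -> 37 infected
Step 8: +1 new -> 38 infected
Step 9: +0 new -> 38 infected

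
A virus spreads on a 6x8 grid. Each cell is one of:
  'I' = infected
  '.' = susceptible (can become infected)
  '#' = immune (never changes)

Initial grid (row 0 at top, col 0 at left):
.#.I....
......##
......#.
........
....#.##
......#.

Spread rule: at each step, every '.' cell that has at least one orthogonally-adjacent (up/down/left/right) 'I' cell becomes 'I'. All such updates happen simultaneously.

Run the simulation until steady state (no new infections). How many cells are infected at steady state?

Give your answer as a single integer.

Answer: 39

Derivation:
Step 0 (initial): 1 infected
Step 1: +3 new -> 4 infected
Step 2: +4 new -> 8 infected
Step 3: +6 new -> 14 infected
Step 4: +7 new -> 21 infected
Step 5: +6 new -> 27 infected
Step 6: +6 new -> 33 infected
Step 7: +4 new -> 37 infected
Step 8: +2 new -> 39 infected
Step 9: +0 new -> 39 infected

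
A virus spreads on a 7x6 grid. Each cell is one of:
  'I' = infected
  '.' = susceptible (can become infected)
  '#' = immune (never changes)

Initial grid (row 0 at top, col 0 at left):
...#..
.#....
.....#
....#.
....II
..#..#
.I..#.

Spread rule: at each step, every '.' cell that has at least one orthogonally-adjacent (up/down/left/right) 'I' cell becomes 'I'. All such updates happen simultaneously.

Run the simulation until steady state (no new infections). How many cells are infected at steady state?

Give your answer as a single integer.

Step 0 (initial): 3 infected
Step 1: +6 new -> 9 infected
Step 2: +6 new -> 15 infected
Step 3: +4 new -> 19 infected
Step 4: +5 new -> 24 infected
Step 5: +3 new -> 27 infected
Step 6: +4 new -> 31 infected
Step 7: +3 new -> 34 infected
Step 8: +0 new -> 34 infected

Answer: 34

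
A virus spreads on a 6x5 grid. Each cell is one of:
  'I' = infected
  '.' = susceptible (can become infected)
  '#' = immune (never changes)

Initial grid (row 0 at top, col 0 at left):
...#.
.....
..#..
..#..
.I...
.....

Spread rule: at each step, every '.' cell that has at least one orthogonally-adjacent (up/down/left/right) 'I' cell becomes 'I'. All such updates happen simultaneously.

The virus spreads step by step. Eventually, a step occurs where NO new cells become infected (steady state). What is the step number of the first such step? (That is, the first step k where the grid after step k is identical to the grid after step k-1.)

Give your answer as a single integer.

Answer: 8

Derivation:
Step 0 (initial): 1 infected
Step 1: +4 new -> 5 infected
Step 2: +5 new -> 10 infected
Step 3: +5 new -> 15 infected
Step 4: +6 new -> 21 infected
Step 5: +4 new -> 25 infected
Step 6: +1 new -> 26 infected
Step 7: +1 new -> 27 infected
Step 8: +0 new -> 27 infected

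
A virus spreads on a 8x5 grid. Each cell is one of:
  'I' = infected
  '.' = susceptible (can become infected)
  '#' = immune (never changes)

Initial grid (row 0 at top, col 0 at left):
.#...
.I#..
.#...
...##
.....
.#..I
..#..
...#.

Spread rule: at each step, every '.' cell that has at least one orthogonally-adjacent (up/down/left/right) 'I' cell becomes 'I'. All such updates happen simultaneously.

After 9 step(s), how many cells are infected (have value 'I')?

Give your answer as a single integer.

Step 0 (initial): 2 infected
Step 1: +4 new -> 6 infected
Step 2: +6 new -> 12 infected
Step 3: +2 new -> 14 infected
Step 4: +4 new -> 18 infected
Step 5: +2 new -> 20 infected
Step 6: +2 new -> 22 infected
Step 7: +4 new -> 26 infected
Step 8: +3 new -> 29 infected
Step 9: +3 new -> 32 infected

Answer: 32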